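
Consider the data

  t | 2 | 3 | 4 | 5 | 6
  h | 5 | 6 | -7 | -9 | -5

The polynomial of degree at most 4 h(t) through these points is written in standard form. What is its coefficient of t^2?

-533/4

Build the Lagrange basis polynomials:
L_0(t) = (t - 3)(t - 4)(t - 5)(t - 6) / [24] = (1/24)t^4 - (3/4)t^3 + (119/24)t^2 - (57/4)t + 15
L_1(t) = (t - 2)(t - 4)(t - 5)(t - 6) / [-6] = -(1/6)t^4 + (17/6)t^3 - (52/3)t^2 + (134/3)t - 40
L_2(t) = (t - 2)(t - 3)(t - 5)(t - 6) / [4] = (1/4)t^4 - 4t^3 + (91/4)t^2 - 54t + 45
L_3(t) = (t - 2)(t - 3)(t - 4)(t - 6) / [-6] = -(1/6)t^4 + (5/2)t^3 - (40/3)t^2 + 30t - 24
L_4(t) = (t - 2)(t - 3)(t - 4)(t - 5) / [24] = (1/24)t^4 - (7/12)t^3 + (71/24)t^2 - (77/12)t + 5
h(t) = 5·L_0 + 6·L_1 + (-7)·L_2 + (-9)·L_3 + (-5)·L_4
Only the coefficient of t^2 is needed; take it from each L_i and combine:
5·(119/24) + 6·(-52/3) + (-7)·(91/4) + (-9)·(-40/3) + (-5)·(71/24) = -533/4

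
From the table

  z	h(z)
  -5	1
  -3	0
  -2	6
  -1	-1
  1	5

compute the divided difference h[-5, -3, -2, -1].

-13/6

h[-5,-3] = (0 - 1) / (-3 - (-5)) = -1/2
h[-3,-2] = (6 - 0) / (-2 - (-3)) = 6
h[-2,-1] = (-1 - 6) / (-1 - (-2)) = -7
h[-5,-3,-2] = (6 - (-1/2)) / (-2 - (-5)) = 13/6
h[-3,-2,-1] = (-7 - 6) / (-1 - (-3)) = -13/2
h[-5,-3,-2,-1] = (-13/2 - 13/6) / (-1 - (-5)) = -13/6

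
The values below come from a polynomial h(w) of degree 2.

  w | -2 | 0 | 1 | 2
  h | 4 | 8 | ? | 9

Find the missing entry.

The 3 known values determine h uniquely (degree ≤ 2).
L_0(1) = (1)·(-1)/[(-2)·(-4)] = -1/8
L_1(1) = (3)·(-1)/[(2)·(-2)] = 3/4
L_2(1) = (3)·(1)/[(4)·(2)] = 3/8
Sum: 4·(-1/8) + 8·(3/4) + 9·(3/8) = 71/8

71/8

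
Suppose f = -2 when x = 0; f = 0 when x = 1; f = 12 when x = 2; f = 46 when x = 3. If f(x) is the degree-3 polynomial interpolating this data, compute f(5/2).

L_0(5/2) = (3/2)·(1/2)·(-1/2)/[(-1)·(-2)·(-3)] = 1/16
L_1(5/2) = (5/2)·(1/2)·(-1/2)/[(1)·(-1)·(-2)] = -5/16
L_2(5/2) = (5/2)·(3/2)·(-1/2)/[(2)·(1)·(-1)] = 15/16
L_3(5/2) = (5/2)·(3/2)·(1/2)/[(3)·(2)·(1)] = 5/16
Sum: (-2)·(1/16) + 0 + 12·(15/16) + 46·(5/16) = 51/2

51/2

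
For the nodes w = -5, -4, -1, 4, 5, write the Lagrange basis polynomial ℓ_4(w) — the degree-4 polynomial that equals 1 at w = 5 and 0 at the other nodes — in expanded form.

ℓ_4(w) = (w + 5)(w + 4)(w + 1)(w - 4) / [(10)·(9)·(6)·(1)]
       = (w^4 + 6w^3 - 11w^2 - 96w - 80) / (540)

ℓ_4(w) = (1/540)w^4 + (1/90)w^3 - (11/540)w^2 - (8/45)w - 4/27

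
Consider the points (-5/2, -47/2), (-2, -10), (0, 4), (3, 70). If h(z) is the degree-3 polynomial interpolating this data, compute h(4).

L_0(4) = (6)·(4)·(1)/[(-1/2)·(-5/2)·(-11/2)] = -192/55
L_1(4) = (13/2)·(4)·(1)/[(1/2)·(-2)·(-5)] = 26/5
L_2(4) = (13/2)·(6)·(1)/[(5/2)·(2)·(-3)] = -13/5
L_3(4) = (13/2)·(6)·(4)/[(11/2)·(5)·(3)] = 104/55
Sum: (-47/2)·(-192/55) + (-10)·(26/5) + 4·(-13/5) + 70·(104/55) = 152

152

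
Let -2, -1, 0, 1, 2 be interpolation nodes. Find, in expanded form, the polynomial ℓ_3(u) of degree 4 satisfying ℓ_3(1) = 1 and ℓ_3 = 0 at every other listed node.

ℓ_3(u) = -(1/6)u^4 - (1/6)u^3 + (2/3)u^2 + (2/3)u

ℓ_3(u) = (u + 2)(u + 1)u(u - 2) / [(3)·(2)·(1)·(-1)]
       = (u^4 + u^3 - 4u^2 - 4u) / (-6)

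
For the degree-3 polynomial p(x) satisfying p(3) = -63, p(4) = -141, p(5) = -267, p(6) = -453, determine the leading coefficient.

-2

Build the Lagrange basis polynomials:
L_0(x) = (x - 4)(x - 5)(x - 6) / [-6] = -(1/6)x^3 + (5/2)x^2 - (37/3)x + 20
L_1(x) = (x - 3)(x - 5)(x - 6) / [2] = (1/2)x^3 - 7x^2 + (63/2)x - 45
L_2(x) = (x - 3)(x - 4)(x - 6) / [-2] = -(1/2)x^3 + (13/2)x^2 - 27x + 36
L_3(x) = (x - 3)(x - 4)(x - 5) / [6] = (1/6)x^3 - 2x^2 + (47/6)x - 10
p(x) = (-63)·L_0 + (-141)·L_1 + (-267)·L_2 + (-453)·L_3
Only the coefficient of x^3 is needed; take it from each L_i and combine:
(-63)·(-1/6) + (-141)·(1/2) + (-267)·(-1/2) + (-453)·(1/6) = -2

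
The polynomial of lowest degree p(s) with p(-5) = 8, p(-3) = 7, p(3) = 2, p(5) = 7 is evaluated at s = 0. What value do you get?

45/16

Using Newton's divided-difference form:
p[-5,-3] = (7 - 8) / (-3 - (-5)) = -1/2
p[-3,3] = (2 - 7) / (3 - (-3)) = -5/6
p[3,5] = (7 - 2) / (5 - 3) = 5/2
p[-5,-3,3] = (-5/6 - (-1/2)) / (3 - (-5)) = -1/24
p[-3,3,5] = (5/2 - (-5/6)) / (5 - (-3)) = 5/12
p[-5,-3,3,5] = (5/12 - (-1/24)) / (5 - (-5)) = 11/240
p(0) = 8 + (-1/2)·(5) + (-1/24)·(5)·(3) + (11/240)·(5)·(3)·(-3) = 45/16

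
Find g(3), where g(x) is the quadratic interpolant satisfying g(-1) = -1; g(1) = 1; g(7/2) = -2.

-41/45

L_0(3) = (2)·(-1/2)/[(-2)·(-9/2)] = -1/9
L_1(3) = (4)·(-1/2)/[(2)·(-5/2)] = 2/5
L_2(3) = (4)·(2)/[(9/2)·(5/2)] = 32/45
Sum: (-1)·(-1/9) + 1·(2/5) + (-2)·(32/45) = -41/45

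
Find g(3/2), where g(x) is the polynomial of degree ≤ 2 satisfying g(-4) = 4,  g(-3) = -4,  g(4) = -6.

L_0(3/2) = (9/2)·(-5/2)/[(-1)·(-8)] = -45/32
L_1(3/2) = (11/2)·(-5/2)/[(1)·(-7)] = 55/28
L_2(3/2) = (11/2)·(9/2)/[(8)·(7)] = 99/224
Sum: 4·(-45/32) + (-4)·(55/28) + (-6)·(99/224) = -1807/112

-1807/112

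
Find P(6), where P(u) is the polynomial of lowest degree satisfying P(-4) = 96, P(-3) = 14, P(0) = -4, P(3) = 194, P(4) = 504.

Using Newton's divided-difference form:
P[-4,-3] = (14 - 96) / (-3 - (-4)) = -82
P[-3,0] = (-4 - 14) / (0 - (-3)) = -6
P[0,3] = (194 - (-4)) / (3 - 0) = 66
P[3,4] = (504 - 194) / (4 - 3) = 310
P[-4,-3,0] = (-6 - (-82)) / (0 - (-4)) = 19
P[-3,0,3] = (66 - (-6)) / (3 - (-3)) = 12
P[0,3,4] = (310 - 66) / (4 - 0) = 61
P[-4,-3,0,3] = (12 - 19) / (3 - (-4)) = -1
P[-3,0,3,4] = (61 - 12) / (4 - (-3)) = 7
P[-4,-3,0,3,4] = (7 - (-1)) / (4 - (-4)) = 1
P(6) = 96 + (-82)·(10) + 19·(10)·(9) + (-1)·(10)·(9)·(6) + 1·(10)·(9)·(6)·(3) = 2066

2066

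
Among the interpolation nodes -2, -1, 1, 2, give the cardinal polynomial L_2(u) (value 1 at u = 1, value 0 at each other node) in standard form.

L_2(u) = (u + 2)(u + 1)(u - 2) / [(3)·(2)·(-1)]
       = (u^3 + u^2 - 4u - 4) / (-6)

L_2(u) = -(1/6)u^3 - (1/6)u^2 + (2/3)u + 2/3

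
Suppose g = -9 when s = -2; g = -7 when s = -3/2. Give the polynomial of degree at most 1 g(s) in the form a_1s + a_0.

g(s) = 4s - 1

Build the Lagrange basis polynomials:
L_0(s) = (s + 3/2) / [-1/2] = -2s - 3
L_1(s) = (s + 2) / [1/2] = 2s + 4
g(s) = (-9)·L_0 + (-7)·L_1
  (-9)·L_0(s) = 18s + 27
  (-7)·L_1(s) = -14s - 28
Adding term by term: 4s - 1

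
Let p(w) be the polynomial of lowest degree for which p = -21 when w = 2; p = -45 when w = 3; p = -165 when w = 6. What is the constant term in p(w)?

Build the Lagrange basis polynomials:
L_0(w) = (w - 3)(w - 6) / [4] = (1/4)w^2 - (9/4)w + 9/2
L_1(w) = (w - 2)(w - 6) / [-3] = -(1/3)w^2 + (8/3)w - 4
L_2(w) = (w - 2)(w - 3) / [12] = (1/12)w^2 - (5/12)w + 1/2
p(w) = (-21)·L_0 + (-45)·L_1 + (-165)·L_2
Only the constant term is needed; take it from each L_i and combine:
(-21)·(9/2) + (-45)·(-4) + (-165)·(1/2) = 3

3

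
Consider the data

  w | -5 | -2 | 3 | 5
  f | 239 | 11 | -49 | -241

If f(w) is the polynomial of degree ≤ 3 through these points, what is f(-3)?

Using Newton's divided-difference form:
f[-5,-2] = (11 - 239) / (-2 - (-5)) = -76
f[-2,3] = (-49 - 11) / (3 - (-2)) = -12
f[3,5] = (-241 - (-49)) / (5 - 3) = -96
f[-5,-2,3] = (-12 - (-76)) / (3 - (-5)) = 8
f[-2,3,5] = (-96 - (-12)) / (5 - (-2)) = -12
f[-5,-2,3,5] = (-12 - 8) / (5 - (-5)) = -2
f(-3) = 239 + (-76)·(2) + 8·(2)·(-1) + (-2)·(2)·(-1)·(-6) = 47

47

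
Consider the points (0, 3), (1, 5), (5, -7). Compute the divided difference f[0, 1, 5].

-1

f[0,1] = (5 - 3) / (1 - 0) = 2
f[1,5] = (-7 - 5) / (5 - 1) = -3
f[0,1,5] = (-3 - 2) / (5 - 0) = -1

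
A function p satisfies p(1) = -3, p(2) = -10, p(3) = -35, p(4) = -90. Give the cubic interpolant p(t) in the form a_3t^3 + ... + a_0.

p(t) = -2t^3 + 3t^2 - 2t - 2

Build the Lagrange basis polynomials:
L_0(t) = (t - 2)(t - 3)(t - 4) / [-6] = -(1/6)t^3 + (3/2)t^2 - (13/3)t + 4
L_1(t) = (t - 1)(t - 3)(t - 4) / [2] = (1/2)t^3 - 4t^2 + (19/2)t - 6
L_2(t) = (t - 1)(t - 2)(t - 4) / [-2] = -(1/2)t^3 + (7/2)t^2 - 7t + 4
L_3(t) = (t - 1)(t - 2)(t - 3) / [6] = (1/6)t^3 - t^2 + (11/6)t - 1
p(t) = (-3)·L_0 + (-10)·L_1 + (-35)·L_2 + (-90)·L_3
  (-3)·L_0(t) = (1/2)t^3 - (9/2)t^2 + 13t - 12
  (-10)·L_1(t) = -5t^3 + 40t^2 - 95t + 60
  (-35)·L_2(t) = (35/2)t^3 - (245/2)t^2 + 245t - 140
  (-90)·L_3(t) = -15t^3 + 90t^2 - 165t + 90
Adding term by term: -2t^3 + 3t^2 - 2t - 2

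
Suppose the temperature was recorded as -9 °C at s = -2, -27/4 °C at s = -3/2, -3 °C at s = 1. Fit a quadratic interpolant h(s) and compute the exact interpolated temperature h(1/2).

-11/4

Using Newton's divided-difference form:
h[-2,-3/2] = (-27/4 - (-9)) / (-3/2 - (-2)) = 9/2
h[-3/2,1] = (-3 - (-27/4)) / (1 - (-3/2)) = 3/2
h[-2,-3/2,1] = (3/2 - 9/2) / (1 - (-2)) = -1
h(1/2) = -9 + (9/2)·(5/2) + (-1)·(5/2)·(2) = -11/4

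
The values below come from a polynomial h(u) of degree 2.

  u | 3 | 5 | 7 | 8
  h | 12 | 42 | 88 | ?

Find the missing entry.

117

The 3 known values determine h uniquely (degree ≤ 2).
L_0(8) = (3)·(1)/[(-2)·(-4)] = 3/8
L_1(8) = (5)·(1)/[(2)·(-2)] = -5/4
L_2(8) = (5)·(3)/[(4)·(2)] = 15/8
Sum: 12·(3/8) + 42·(-5/4) + 88·(15/8) = 117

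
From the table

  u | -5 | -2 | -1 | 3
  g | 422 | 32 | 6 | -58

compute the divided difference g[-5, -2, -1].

g[-5,-2] = (32 - 422) / (-2 - (-5)) = -130
g[-2,-1] = (6 - 32) / (-1 - (-2)) = -26
g[-5,-2,-1] = (-26 - (-130)) / (-1 - (-5)) = 26

26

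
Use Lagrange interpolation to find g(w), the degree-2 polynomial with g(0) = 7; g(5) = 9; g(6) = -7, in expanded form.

L_0(w) = (w - 5)(w - 6) / [30] = (1/30)w^2 - (11/30)w + 1
L_1(w) = w(w - 6) / [-5] = -(1/5)w^2 + (6/5)w
L_2(w) = w(w - 5) / [6] = (1/6)w^2 - (5/6)w
g(w) = 7·L_0 + 9·L_1 + (-7)·L_2
  7·L_0(w) = (7/30)w^2 - (77/30)w + 7
  9·L_1(w) = -(9/5)w^2 + (54/5)w
  (-7)·L_2(w) = -(7/6)w^2 + (35/6)w
Adding term by term: -(41/15)w^2 + (211/15)w + 7

g(w) = -(41/15)w^2 + (211/15)w + 7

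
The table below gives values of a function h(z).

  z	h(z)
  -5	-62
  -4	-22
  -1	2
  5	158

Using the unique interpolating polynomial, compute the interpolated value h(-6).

Evaluate each Lagrange basis at z = -6:
L_0(-6) = (-2)·(-5)·(-11)/[(-1)·(-4)·(-10)] = 11/4
L_1(-6) = (-1)·(-5)·(-11)/[(1)·(-3)·(-9)] = -55/27
L_2(-6) = (-1)·(-2)·(-11)/[(4)·(3)·(-6)] = 11/36
L_3(-6) = (-1)·(-2)·(-5)/[(10)·(9)·(6)] = -1/54
Sum: (-62)·(11/4) + (-22)·(-55/27) + 2·(11/36) + 158·(-1/54) = -128

-128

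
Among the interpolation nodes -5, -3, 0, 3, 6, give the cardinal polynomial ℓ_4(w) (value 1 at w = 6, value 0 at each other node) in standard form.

ℓ_4(w) = (1/1782)w^4 + (5/1782)w^3 - (1/198)w^2 - (5/198)w

ℓ_4(w) = (w + 5)(w + 3)w(w - 3) / [(11)·(9)·(6)·(3)]
       = (w^4 + 5w^3 - 9w^2 - 45w) / (1782)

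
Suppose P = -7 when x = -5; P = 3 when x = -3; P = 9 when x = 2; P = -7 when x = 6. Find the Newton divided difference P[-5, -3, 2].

P[-5,-3] = (3 - (-7)) / (-3 - (-5)) = 5
P[-3,2] = (9 - 3) / (2 - (-3)) = 6/5
P[-5,-3,2] = (6/5 - 5) / (2 - (-5)) = -19/35

-19/35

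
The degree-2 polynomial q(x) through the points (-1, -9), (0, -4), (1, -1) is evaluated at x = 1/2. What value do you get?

-9/4

L_0(1/2) = (1/2)·(-1/2)/[(-1)·(-2)] = -1/8
L_1(1/2) = (3/2)·(-1/2)/[(1)·(-1)] = 3/4
L_2(1/2) = (3/2)·(1/2)/[(2)·(1)] = 3/8
Sum: (-9)·(-1/8) + (-4)·(3/4) + (-1)·(3/8) = -9/4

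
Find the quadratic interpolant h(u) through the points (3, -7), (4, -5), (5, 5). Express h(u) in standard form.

h(u) = 4u^2 - 26u + 35

Build the Lagrange basis polynomials:
L_0(u) = (u - 4)(u - 5) / [2] = (1/2)u^2 - (9/2)u + 10
L_1(u) = (u - 3)(u - 5) / [-1] = -u^2 + 8u - 15
L_2(u) = (u - 3)(u - 4) / [2] = (1/2)u^2 - (7/2)u + 6
h(u) = (-7)·L_0 + (-5)·L_1 + 5·L_2
  (-7)·L_0(u) = -(7/2)u^2 + (63/2)u - 70
  (-5)·L_1(u) = 5u^2 - 40u + 75
  5·L_2(u) = (5/2)u^2 - (35/2)u + 30
Adding term by term: 4u^2 - 26u + 35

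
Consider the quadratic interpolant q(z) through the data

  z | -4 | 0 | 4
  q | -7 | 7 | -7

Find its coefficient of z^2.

-7/8

The leading coefficient equals the top divided difference q[-4,0,4].
q[-4,0] = (7 - (-7)) / (0 - (-4)) = 7/2
q[0,4] = (-7 - 7) / (4 - 0) = -7/2
q[-4,0,4] = (-7/2 - 7/2) / (4 - (-4)) = -7/8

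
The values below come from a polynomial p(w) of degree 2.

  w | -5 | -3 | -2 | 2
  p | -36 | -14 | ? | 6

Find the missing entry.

-6

The 3 known values determine p uniquely (degree ≤ 2).
L_0(-2) = (1)·(-4)/[(-2)·(-7)] = -2/7
L_1(-2) = (3)·(-4)/[(2)·(-5)] = 6/5
L_2(-2) = (3)·(1)/[(7)·(5)] = 3/35
Sum: (-36)·(-2/7) + (-14)·(6/5) + 6·(3/35) = -6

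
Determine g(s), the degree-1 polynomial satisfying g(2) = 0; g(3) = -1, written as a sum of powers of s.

Build the Lagrange basis polynomials:
L_0(s) = (s - 3) / [-1] = -s + 3
L_1(s) = (s - 2) / [1] = s - 2
g(s) = 0·L_0 + (-1)·L_1
  0·L_0(s) = 0
  (-1)·L_1(s) = -s + 2
Adding term by term: -s + 2

g(s) = -s + 2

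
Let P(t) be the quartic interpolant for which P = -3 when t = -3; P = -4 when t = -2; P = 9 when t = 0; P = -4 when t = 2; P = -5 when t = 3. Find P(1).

73/15

Evaluate each Lagrange basis at t = 1:
L_0(1) = (3)·(1)·(-1)·(-2)/[(-1)·(-3)·(-5)·(-6)] = 1/15
L_1(1) = (4)·(1)·(-1)·(-2)/[(1)·(-2)·(-4)·(-5)] = -1/5
L_2(1) = (4)·(3)·(-1)·(-2)/[(3)·(2)·(-2)·(-3)] = 2/3
L_3(1) = (4)·(3)·(1)·(-2)/[(5)·(4)·(2)·(-1)] = 3/5
L_4(1) = (4)·(3)·(1)·(-1)/[(6)·(5)·(3)·(1)] = -2/15
Sum: (-3)·(1/15) + (-4)·(-1/5) + 9·(2/3) + (-4)·(3/5) + (-5)·(-2/15) = 73/15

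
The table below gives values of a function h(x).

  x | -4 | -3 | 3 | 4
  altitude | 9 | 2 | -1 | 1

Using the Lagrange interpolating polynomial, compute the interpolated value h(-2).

-17/7

Evaluate each Lagrange basis at x = -2:
L_0(-2) = (1)·(-5)·(-6)/[(-1)·(-7)·(-8)] = -15/28
L_1(-2) = (2)·(-5)·(-6)/[(1)·(-6)·(-7)] = 10/7
L_2(-2) = (2)·(1)·(-6)/[(7)·(6)·(-1)] = 2/7
L_3(-2) = (2)·(1)·(-5)/[(8)·(7)·(1)] = -5/28
Sum: 9·(-15/28) + 2·(10/7) + (-1)·(2/7) + 1·(-5/28) = -17/7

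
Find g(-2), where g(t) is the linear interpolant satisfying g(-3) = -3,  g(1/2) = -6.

-27/7

Evaluate each Lagrange basis at t = -2:
L_0(-2) = (-5/2)/[(-7/2)] = 5/7
L_1(-2) = (1)/[(7/2)] = 2/7
Sum: (-3)·(5/7) + (-6)·(2/7) = -27/7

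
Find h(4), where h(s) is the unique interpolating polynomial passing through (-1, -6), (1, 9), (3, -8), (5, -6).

-201/16

Using Newton's divided-difference form:
h[-1,1] = (9 - (-6)) / (1 - (-1)) = 15/2
h[1,3] = (-8 - 9) / (3 - 1) = -17/2
h[3,5] = (-6 - (-8)) / (5 - 3) = 1
h[-1,1,3] = (-17/2 - 15/2) / (3 - (-1)) = -4
h[1,3,5] = (1 - (-17/2)) / (5 - 1) = 19/8
h[-1,1,3,5] = (19/8 - (-4)) / (5 - (-1)) = 17/16
h(4) = -6 + (15/2)·(5) + (-4)·(5)·(3) + (17/16)·(5)·(3)·(1) = -201/16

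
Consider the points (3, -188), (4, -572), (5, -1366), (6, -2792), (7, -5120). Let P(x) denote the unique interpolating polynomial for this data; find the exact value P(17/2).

-11012

Evaluate each Lagrange basis at x = 17/2:
L_0(17/2) = (9/2)·(7/2)·(5/2)·(3/2)/[(-1)·(-2)·(-3)·(-4)] = 315/128
L_1(17/2) = (11/2)·(7/2)·(5/2)·(3/2)/[(1)·(-1)·(-2)·(-3)] = -385/32
L_2(17/2) = (11/2)·(9/2)·(5/2)·(3/2)/[(2)·(1)·(-1)·(-2)] = 1485/64
L_3(17/2) = (11/2)·(9/2)·(7/2)·(3/2)/[(3)·(2)·(1)·(-1)] = -693/32
L_4(17/2) = (11/2)·(9/2)·(7/2)·(5/2)/[(4)·(3)·(2)·(1)] = 1155/128
Sum: (-188)·(315/128) + (-572)·(-385/32) + (-1366)·(1485/64) + (-2792)·(-693/32) + (-5120)·(1155/128) = -11012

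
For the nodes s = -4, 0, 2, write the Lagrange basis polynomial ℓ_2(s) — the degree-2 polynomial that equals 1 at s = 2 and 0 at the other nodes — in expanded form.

ℓ_2(s) = (1/12)s^2 + (1/3)s

ℓ_2(s) = (s + 4)s / [(6)·(2)]
       = (s^2 + 4s) / (12)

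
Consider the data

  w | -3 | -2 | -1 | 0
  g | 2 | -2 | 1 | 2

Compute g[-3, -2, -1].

g[-3,-2] = (-2 - 2) / (-2 - (-3)) = -4
g[-2,-1] = (1 - (-2)) / (-1 - (-2)) = 3
g[-3,-2,-1] = (3 - (-4)) / (-1 - (-3)) = 7/2

7/2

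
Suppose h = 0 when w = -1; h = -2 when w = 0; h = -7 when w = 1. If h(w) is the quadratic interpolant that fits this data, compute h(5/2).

L_0(5/2) = (5/2)·(3/2)/[(-1)·(-2)] = 15/8
L_1(5/2) = (7/2)·(3/2)/[(1)·(-1)] = -21/4
L_2(5/2) = (7/2)·(5/2)/[(2)·(1)] = 35/8
Sum: 0 + (-2)·(-21/4) + (-7)·(35/8) = -161/8

-161/8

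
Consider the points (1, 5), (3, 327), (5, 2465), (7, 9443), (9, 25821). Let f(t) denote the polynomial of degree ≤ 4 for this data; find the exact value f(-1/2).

Using Newton's divided-difference form:
f[1,3] = (327 - 5) / (3 - 1) = 161
f[3,5] = (2465 - 327) / (5 - 3) = 1069
f[5,7] = (9443 - 2465) / (7 - 5) = 3489
f[7,9] = (25821 - 9443) / (9 - 7) = 8189
f[1,3,5] = (1069 - 161) / (5 - 1) = 227
f[3,5,7] = (3489 - 1069) / (7 - 3) = 605
f[5,7,9] = (8189 - 3489) / (9 - 5) = 1175
f[1,3,5,7] = (605 - 227) / (7 - 1) = 63
f[3,5,7,9] = (1175 - 605) / (9 - 3) = 95
f[1,3,5,7,9] = (95 - 63) / (9 - 1) = 4
f(-1/2) = 5 + 161·(-3/2) + 227·(-3/2)·(-7/2) + 63·(-3/2)·(-7/2)·(-11/2) + 4·(-3/2)·(-7/2)·(-11/2)·(-15/2) = 19/8

19/8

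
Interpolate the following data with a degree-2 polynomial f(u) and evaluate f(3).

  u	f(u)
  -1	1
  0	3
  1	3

-3

Evaluate each Lagrange basis at u = 3:
L_0(3) = (3)·(2)/[(-1)·(-2)] = 3
L_1(3) = (4)·(2)/[(1)·(-1)] = -8
L_2(3) = (4)·(3)/[(2)·(1)] = 6
Sum: 1·(3) + 3·(-8) + 3·(6) = -3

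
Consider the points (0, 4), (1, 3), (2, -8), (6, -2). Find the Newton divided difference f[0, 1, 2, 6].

f[0,1] = (3 - 4) / (1 - 0) = -1
f[1,2] = (-8 - 3) / (2 - 1) = -11
f[2,6] = (-2 - (-8)) / (6 - 2) = 3/2
f[0,1,2] = (-11 - (-1)) / (2 - 0) = -5
f[1,2,6] = (3/2 - (-11)) / (6 - 1) = 5/2
f[0,1,2,6] = (5/2 - (-5)) / (6 - 0) = 5/4

5/4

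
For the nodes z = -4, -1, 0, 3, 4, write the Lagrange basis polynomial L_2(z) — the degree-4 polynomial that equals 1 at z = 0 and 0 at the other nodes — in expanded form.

L_2(z) = (1/48)z^4 - (1/24)z^3 - (19/48)z^2 + (2/3)z + 1

L_2(z) = (z + 4)(z + 1)(z - 3)(z - 4) / [(4)·(1)·(-3)·(-4)]
       = (z^4 - 2z^3 - 19z^2 + 32z + 48) / (48)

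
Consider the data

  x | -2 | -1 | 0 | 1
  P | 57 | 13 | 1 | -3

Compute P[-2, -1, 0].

16

P[-2,-1] = (13 - 57) / (-1 - (-2)) = -44
P[-1,0] = (1 - 13) / (0 - (-1)) = -12
P[-2,-1,0] = (-12 - (-44)) / (0 - (-2)) = 16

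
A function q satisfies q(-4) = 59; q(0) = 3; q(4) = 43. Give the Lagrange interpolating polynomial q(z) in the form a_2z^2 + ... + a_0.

q(z) = 3z^2 - 2z + 3

Build the Lagrange basis polynomials:
L_0(z) = z(z - 4) / [32] = (1/32)z^2 - (1/8)z
L_1(z) = (z + 4)(z - 4) / [-16] = -(1/16)z^2 + 1
L_2(z) = (z + 4)z / [32] = (1/32)z^2 + (1/8)z
q(z) = 59·L_0 + 3·L_1 + 43·L_2
  59·L_0(z) = (59/32)z^2 - (59/8)z
  3·L_1(z) = -(3/16)z^2 + 3
  43·L_2(z) = (43/32)z^2 + (43/8)z
Adding term by term: 3z^2 - 2z + 3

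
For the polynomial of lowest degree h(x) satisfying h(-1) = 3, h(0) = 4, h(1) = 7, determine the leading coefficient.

The leading coefficient equals the top divided difference h[-1,0,1].
h[-1,0] = (4 - 3) / (0 - (-1)) = 1
h[0,1] = (7 - 4) / (1 - 0) = 3
h[-1,0,1] = (3 - 1) / (1 - (-1)) = 1

1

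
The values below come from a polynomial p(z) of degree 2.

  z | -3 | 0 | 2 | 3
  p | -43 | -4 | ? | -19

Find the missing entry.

-8

The 3 known values determine p uniquely (degree ≤ 2).
L_0(2) = (2)·(-1)/[(-3)·(-6)] = -1/9
L_1(2) = (5)·(-1)/[(3)·(-3)] = 5/9
L_2(2) = (5)·(2)/[(6)·(3)] = 5/9
Sum: (-43)·(-1/9) + (-4)·(5/9) + (-19)·(5/9) = -8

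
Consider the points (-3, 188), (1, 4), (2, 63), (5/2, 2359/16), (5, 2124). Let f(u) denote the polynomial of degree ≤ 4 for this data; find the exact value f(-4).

L_0(-4) = (-5)·(-6)·(-13/2)·(-9)/[(-4)·(-5)·(-11/2)·(-8)] = 351/176
L_1(-4) = (-1)·(-6)·(-13/2)·(-9)/[(4)·(-1)·(-3/2)·(-4)] = -117/8
L_2(-4) = (-1)·(-5)·(-13/2)·(-9)/[(5)·(1)·(-1/2)·(-3)] = 39
L_3(-4) = (-1)·(-5)·(-6)·(-9)/[(11/2)·(3/2)·(1/2)·(-5/2)] = -288/11
L_4(-4) = (-1)·(-5)·(-6)·(-13/2)/[(8)·(4)·(3)·(5/2)] = 13/16
Sum: 188·(351/176) + 4·(-117/8) + 63·(39) + 2359/16·(-288/11) + 2124·(13/16) = 639

639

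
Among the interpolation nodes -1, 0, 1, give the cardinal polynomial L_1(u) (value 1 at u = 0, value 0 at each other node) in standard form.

L_1(u) = (u + 1)(u - 1) / [(1)·(-1)]
       = (u^2 - 1) / (-1)

L_1(u) = -u^2 + 1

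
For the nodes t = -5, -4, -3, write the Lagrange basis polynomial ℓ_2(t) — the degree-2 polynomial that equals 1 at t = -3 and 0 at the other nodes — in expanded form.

ℓ_2(t) = (1/2)t^2 + (9/2)t + 10

ℓ_2(t) = (t + 5)(t + 4) / [(2)·(1)]
       = (t^2 + 9t + 20) / (2)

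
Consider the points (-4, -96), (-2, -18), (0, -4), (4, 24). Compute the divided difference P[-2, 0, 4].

0

P[-2,0] = (-4 - (-18)) / (0 - (-2)) = 7
P[0,4] = (24 - (-4)) / (4 - 0) = 7
P[-2,0,4] = (7 - 7) / (4 - (-2)) = 0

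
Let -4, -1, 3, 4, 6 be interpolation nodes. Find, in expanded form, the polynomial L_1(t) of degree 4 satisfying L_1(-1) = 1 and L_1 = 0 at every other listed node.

L_1(t) = -(1/420)t^4 + (3/140)t^3 - (1/210)t^2 - (12/35)t + 24/35

L_1(t) = (t + 4)(t - 3)(t - 4)(t - 6) / [(3)·(-4)·(-5)·(-7)]
       = (t^4 - 9t^3 + 2t^2 + 144t - 288) / (-420)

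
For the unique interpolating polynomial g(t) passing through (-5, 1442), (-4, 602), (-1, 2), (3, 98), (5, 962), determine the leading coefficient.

The leading coefficient equals the top divided difference g[-5,-4,-1,3,5].
g[-5,-4] = (602 - 1442) / (-4 - (-5)) = -840
g[-4,-1] = (2 - 602) / (-1 - (-4)) = -200
g[-1,3] = (98 - 2) / (3 - (-1)) = 24
g[3,5] = (962 - 98) / (5 - 3) = 432
g[-5,-4,-1] = (-200 - (-840)) / (-1 - (-5)) = 160
g[-4,-1,3] = (24 - (-200)) / (3 - (-4)) = 32
g[-1,3,5] = (432 - 24) / (5 - (-1)) = 68
g[-5,-4,-1,3] = (32 - 160) / (3 - (-5)) = -16
g[-4,-1,3,5] = (68 - 32) / (5 - (-4)) = 4
g[-5,-4,-1,3,5] = (4 - (-16)) / (5 - (-5)) = 2

2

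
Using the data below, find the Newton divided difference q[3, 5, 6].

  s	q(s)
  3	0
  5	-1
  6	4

q[3,5] = (-1 - 0) / (5 - 3) = -1/2
q[5,6] = (4 - (-1)) / (6 - 5) = 5
q[3,5,6] = (5 - (-1/2)) / (6 - 3) = 11/6

11/6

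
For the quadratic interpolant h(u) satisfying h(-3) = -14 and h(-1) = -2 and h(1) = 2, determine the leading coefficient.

-1

The leading coefficient equals the top divided difference h[-3,-1,1].
h[-3,-1] = (-2 - (-14)) / (-1 - (-3)) = 6
h[-1,1] = (2 - (-2)) / (1 - (-1)) = 2
h[-3,-1,1] = (2 - 6) / (1 - (-3)) = -1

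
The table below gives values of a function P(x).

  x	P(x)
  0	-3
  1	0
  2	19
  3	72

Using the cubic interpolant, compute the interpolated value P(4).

177

L_0(4) = (3)·(2)·(1)/[(-1)·(-2)·(-3)] = -1
L_1(4) = (4)·(2)·(1)/[(1)·(-1)·(-2)] = 4
L_2(4) = (4)·(3)·(1)/[(2)·(1)·(-1)] = -6
L_3(4) = (4)·(3)·(2)/[(3)·(2)·(1)] = 4
Sum: (-3)·(-1) + 0 + 19·(-6) + 72·(4) = 177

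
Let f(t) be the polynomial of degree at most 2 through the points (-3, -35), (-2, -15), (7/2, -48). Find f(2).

Using Newton's divided-difference form:
f[-3,-2] = (-15 - (-35)) / (-2 - (-3)) = 20
f[-2,7/2] = (-48 - (-15)) / (7/2 - (-2)) = -6
f[-3,-2,7/2] = (-6 - 20) / (7/2 - (-3)) = -4
f(2) = -35 + 20·(5) + (-4)·(5)·(4) = -15

-15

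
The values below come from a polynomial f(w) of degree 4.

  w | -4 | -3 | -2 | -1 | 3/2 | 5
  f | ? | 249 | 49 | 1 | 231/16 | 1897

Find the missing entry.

The 5 known values determine f uniquely (degree ≤ 4).
Evaluate each Lagrange basis at w = -4:
L_0(-4) = (-2)·(-3)·(-11/2)·(-9)/[(-1)·(-2)·(-9/2)·(-8)] = 33/8
L_1(-4) = (-1)·(-3)·(-11/2)·(-9)/[(1)·(-1)·(-7/2)·(-7)] = -297/49
L_2(-4) = (-1)·(-2)·(-11/2)·(-9)/[(2)·(1)·(-5/2)·(-6)] = 33/10
L_3(-4) = (-1)·(-2)·(-3)·(-9)/[(9/2)·(7/2)·(5/2)·(-7/2)] = -96/245
L_4(-4) = (-1)·(-2)·(-3)·(-11/2)/[(8)·(7)·(6)·(7/2)] = 11/392
Sum: 249·(33/8) + 49·(-297/49) + 1·(33/10) + 231/16·(-96/245) + 1897·(11/392) = 781

781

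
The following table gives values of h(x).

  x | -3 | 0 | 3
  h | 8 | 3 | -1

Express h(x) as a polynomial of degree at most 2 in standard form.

Newton's divided differences:
h[-3,0] = (3 - 8) / (0 - (-3)) = -5/3
h[0,3] = (-1 - 3) / (3 - 0) = -4/3
h[-3,0,3] = (-4/3 - (-5/3)) / (3 - (-3)) = 1/18
h(x) = 8 + (-5/3)·(x + 3) + (1/18)·(x + 3)x
Expanding: h(x) = (1/18)x^2 - (3/2)x + 3

h(x) = (1/18)x^2 - (3/2)x + 3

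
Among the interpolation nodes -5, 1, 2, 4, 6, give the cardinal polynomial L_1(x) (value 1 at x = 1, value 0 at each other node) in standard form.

L_1(x) = -(1/90)x^4 + (7/90)x^3 + (8/45)x^2 - (86/45)x + 8/3

L_1(x) = (x + 5)(x - 2)(x - 4)(x - 6) / [(6)·(-1)·(-3)·(-5)]
       = (x^4 - 7x^3 - 16x^2 + 172x - 240) / (-90)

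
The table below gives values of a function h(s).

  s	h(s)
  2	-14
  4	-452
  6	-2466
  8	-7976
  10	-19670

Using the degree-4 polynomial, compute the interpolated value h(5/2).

-415/8

Using Newton's divided-difference form:
h[2,4] = (-452 - (-14)) / (4 - 2) = -219
h[4,6] = (-2466 - (-452)) / (6 - 4) = -1007
h[6,8] = (-7976 - (-2466)) / (8 - 6) = -2755
h[8,10] = (-19670 - (-7976)) / (10 - 8) = -5847
h[2,4,6] = (-1007 - (-219)) / (6 - 2) = -197
h[4,6,8] = (-2755 - (-1007)) / (8 - 4) = -437
h[6,8,10] = (-5847 - (-2755)) / (10 - 6) = -773
h[2,4,6,8] = (-437 - (-197)) / (8 - 2) = -40
h[4,6,8,10] = (-773 - (-437)) / (10 - 4) = -56
h[2,4,6,8,10] = (-56 - (-40)) / (10 - 2) = -2
h(5/2) = -14 + (-219)·(1/2) + (-197)·(1/2)·(-3/2) + (-40)·(1/2)·(-3/2)·(-7/2) + (-2)·(1/2)·(-3/2)·(-7/2)·(-11/2) = -415/8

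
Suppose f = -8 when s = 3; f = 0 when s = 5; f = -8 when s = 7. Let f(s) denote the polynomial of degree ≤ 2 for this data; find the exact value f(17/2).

Using Newton's divided-difference form:
f[3,5] = (0 - (-8)) / (5 - 3) = 4
f[5,7] = (-8 - 0) / (7 - 5) = -4
f[3,5,7] = (-4 - 4) / (7 - 3) = -2
f(17/2) = -8 + 4·(11/2) + (-2)·(11/2)·(7/2) = -49/2

-49/2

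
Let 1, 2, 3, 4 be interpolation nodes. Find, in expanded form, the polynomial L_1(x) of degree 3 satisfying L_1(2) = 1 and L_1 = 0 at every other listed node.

L_1(x) = (x - 1)(x - 3)(x - 4) / [(1)·(-1)·(-2)]
       = (x^3 - 8x^2 + 19x - 12) / (2)

L_1(x) = (1/2)x^3 - 4x^2 + (19/2)x - 6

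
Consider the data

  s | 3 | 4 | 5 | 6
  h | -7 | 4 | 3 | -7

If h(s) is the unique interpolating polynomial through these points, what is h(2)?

L_0(2) = (-2)·(-3)·(-4)/[(-1)·(-2)·(-3)] = 4
L_1(2) = (-1)·(-3)·(-4)/[(1)·(-1)·(-2)] = -6
L_2(2) = (-1)·(-2)·(-4)/[(2)·(1)·(-1)] = 4
L_3(2) = (-1)·(-2)·(-3)/[(3)·(2)·(1)] = -1
Sum: (-7)·(4) + 4·(-6) + 3·(4) + (-7)·(-1) = -33

-33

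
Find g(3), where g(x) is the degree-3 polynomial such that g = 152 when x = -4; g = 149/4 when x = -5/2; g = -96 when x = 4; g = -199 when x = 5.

-37

L_0(3) = (11/2)·(-1)·(-2)/[(-3/2)·(-8)·(-9)] = -11/108
L_1(3) = (7)·(-1)·(-2)/[(3/2)·(-13/2)·(-15/2)] = 112/585
L_2(3) = (7)·(11/2)·(-2)/[(8)·(13/2)·(-1)] = 77/52
L_3(3) = (7)·(11/2)·(-1)/[(9)·(15/2)·(1)] = -77/135
Sum: 152·(-11/108) + 149/4·(112/585) + (-96)·(77/52) + (-199)·(-77/135) = -37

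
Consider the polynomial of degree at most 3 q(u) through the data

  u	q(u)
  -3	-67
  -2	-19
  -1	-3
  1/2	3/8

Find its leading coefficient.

3

The leading coefficient equals the top divided difference q[-3,-2,-1,1/2].
q[-3,-2] = (-19 - (-67)) / (-2 - (-3)) = 48
q[-2,-1] = (-3 - (-19)) / (-1 - (-2)) = 16
q[-1,1/2] = (3/8 - (-3)) / (1/2 - (-1)) = 9/4
q[-3,-2,-1] = (16 - 48) / (-1 - (-3)) = -16
q[-2,-1,1/2] = (9/4 - 16) / (1/2 - (-2)) = -11/2
q[-3,-2,-1,1/2] = (-11/2 - (-16)) / (1/2 - (-3)) = 3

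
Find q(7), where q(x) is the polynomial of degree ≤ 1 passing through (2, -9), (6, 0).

9/4

L_0(7) = (1)/[(-4)] = -1/4
L_1(7) = (5)/[(4)] = 5/4
Sum: (-9)·(-1/4) + 0 = 9/4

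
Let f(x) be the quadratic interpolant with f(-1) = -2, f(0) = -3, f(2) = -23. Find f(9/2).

-327/4

L_0(9/2) = (9/2)·(5/2)/[(-1)·(-3)] = 15/4
L_1(9/2) = (11/2)·(5/2)/[(1)·(-2)] = -55/8
L_2(9/2) = (11/2)·(9/2)/[(3)·(2)] = 33/8
Sum: (-2)·(15/4) + (-3)·(-55/8) + (-23)·(33/8) = -327/4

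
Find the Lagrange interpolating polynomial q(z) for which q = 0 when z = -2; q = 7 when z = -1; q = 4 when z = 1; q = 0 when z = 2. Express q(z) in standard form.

q(z) = (1/2)z^3 - (11/6)z^2 - 2z + 22/3

Build the Lagrange basis polynomials:
L_0(z) = (z + 1)(z - 1)(z - 2) / [-12] = -(1/12)z^3 + (1/6)z^2 + (1/12)z - 1/6
L_1(z) = (z + 2)(z - 1)(z - 2) / [6] = (1/6)z^3 - (1/6)z^2 - (2/3)z + 2/3
L_2(z) = (z + 2)(z + 1)(z - 2) / [-6] = -(1/6)z^3 - (1/6)z^2 + (2/3)z + 2/3
L_3(z) = (z + 2)(z + 1)(z - 1) / [12] = (1/12)z^3 + (1/6)z^2 - (1/12)z - 1/6
q(z) = 0·L_0 + 7·L_1 + 4·L_2 + 0·L_3
  0·L_0(z) = 0
  7·L_1(z) = (7/6)z^3 - (7/6)z^2 - (14/3)z + 14/3
  4·L_2(z) = -(2/3)z^3 - (2/3)z^2 + (8/3)z + 8/3
  0·L_3(z) = 0
Adding term by term: (1/2)z^3 - (11/6)z^2 - 2z + 22/3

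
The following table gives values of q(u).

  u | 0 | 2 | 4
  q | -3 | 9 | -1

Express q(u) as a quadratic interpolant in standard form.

Build the Lagrange basis polynomials:
L_0(u) = (u - 2)(u - 4) / [8] = (1/8)u^2 - (3/4)u + 1
L_1(u) = u(u - 4) / [-4] = -(1/4)u^2 + u
L_2(u) = u(u - 2) / [8] = (1/8)u^2 - (1/4)u
q(u) = (-3)·L_0 + 9·L_1 + (-1)·L_2
  (-3)·L_0(u) = -(3/8)u^2 + (9/4)u - 3
  9·L_1(u) = -(9/4)u^2 + 9u
  (-1)·L_2(u) = -(1/8)u^2 + (1/4)u
Adding term by term: -(11/4)u^2 + (23/2)u - 3

q(u) = -(11/4)u^2 + (23/2)u - 3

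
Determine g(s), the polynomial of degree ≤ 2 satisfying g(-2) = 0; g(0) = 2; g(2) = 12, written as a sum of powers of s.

g(s) = s^2 + 3s + 2

L_0(s) = s(s - 2) / [8] = (1/8)s^2 - (1/4)s
L_1(s) = (s + 2)(s - 2) / [-4] = -(1/4)s^2 + 1
L_2(s) = (s + 2)s / [8] = (1/8)s^2 + (1/4)s
g(s) = 0·L_0 + 2·L_1 + 12·L_2
  0·L_0(s) = 0
  2·L_1(s) = -(1/2)s^2 + 2
  12·L_2(s) = (3/2)s^2 + 3s
Adding term by term: s^2 + 3s + 2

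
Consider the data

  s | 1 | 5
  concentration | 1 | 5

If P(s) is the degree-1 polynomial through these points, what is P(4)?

4

Evaluate each Lagrange basis at s = 4:
L_0(4) = (-1)/[(-4)] = 1/4
L_1(4) = (3)/[(4)] = 3/4
Sum: 1·(1/4) + 5·(3/4) = 4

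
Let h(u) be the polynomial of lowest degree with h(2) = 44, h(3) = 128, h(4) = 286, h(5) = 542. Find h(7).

1444

Evaluate each Lagrange basis at u = 7:
L_0(7) = (4)·(3)·(2)/[(-1)·(-2)·(-3)] = -4
L_1(7) = (5)·(3)·(2)/[(1)·(-1)·(-2)] = 15
L_2(7) = (5)·(4)·(2)/[(2)·(1)·(-1)] = -20
L_3(7) = (5)·(4)·(3)/[(3)·(2)·(1)] = 10
Sum: 44·(-4) + 128·(15) + 286·(-20) + 542·(10) = 1444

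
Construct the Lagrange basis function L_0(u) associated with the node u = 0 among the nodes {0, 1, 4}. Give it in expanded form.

L_0(u) = (1/4)u^2 - (5/4)u + 1

L_0(u) = (u - 1)(u - 4) / [(-1)·(-4)]
       = (u^2 - 5u + 4) / (4)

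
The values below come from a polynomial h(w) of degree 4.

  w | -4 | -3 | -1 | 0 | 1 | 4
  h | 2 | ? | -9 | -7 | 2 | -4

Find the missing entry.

3

The 5 known values determine h uniquely (degree ≤ 4).
Evaluate each Lagrange basis at w = -3:
L_0(-3) = (-2)·(-3)·(-4)·(-7)/[(-3)·(-4)·(-5)·(-8)] = 7/20
L_1(-3) = (1)·(-3)·(-4)·(-7)/[(3)·(-1)·(-2)·(-5)] = 14/5
L_2(-3) = (1)·(-2)·(-4)·(-7)/[(4)·(1)·(-1)·(-4)] = -7/2
L_3(-3) = (1)·(-2)·(-3)·(-7)/[(5)·(2)·(1)·(-3)] = 7/5
L_4(-3) = (1)·(-2)·(-3)·(-4)/[(8)·(5)·(4)·(3)] = -1/20
Sum: 2·(7/20) + (-9)·(14/5) + (-7)·(-7/2) + 2·(7/5) + (-4)·(-1/20) = 3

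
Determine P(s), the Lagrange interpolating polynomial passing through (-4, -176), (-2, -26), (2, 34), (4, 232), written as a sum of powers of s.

P(s) = 3s^3 + 2s^2 + 3s - 4

L_0(s) = (s + 2)(s - 2)(s - 4) / [-96] = -(1/96)s^3 + (1/24)s^2 + (1/24)s - 1/6
L_1(s) = (s + 4)(s - 2)(s - 4) / [48] = (1/48)s^3 - (1/24)s^2 - (1/3)s + 2/3
L_2(s) = (s + 4)(s + 2)(s - 4) / [-48] = -(1/48)s^3 - (1/24)s^2 + (1/3)s + 2/3
L_3(s) = (s + 4)(s + 2)(s - 2) / [96] = (1/96)s^3 + (1/24)s^2 - (1/24)s - 1/6
P(s) = (-176)·L_0 + (-26)·L_1 + 34·L_2 + 232·L_3
  (-176)·L_0(s) = (11/6)s^3 - (22/3)s^2 - (22/3)s + 88/3
  (-26)·L_1(s) = -(13/24)s^3 + (13/12)s^2 + (26/3)s - 52/3
  34·L_2(s) = -(17/24)s^3 - (17/12)s^2 + (34/3)s + 68/3
  232·L_3(s) = (29/12)s^3 + (29/3)s^2 - (29/3)s - 116/3
Adding term by term: 3s^3 + 2s^2 + 3s - 4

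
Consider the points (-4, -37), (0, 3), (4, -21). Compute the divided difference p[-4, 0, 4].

p[-4,0] = (3 - (-37)) / (0 - (-4)) = 10
p[0,4] = (-21 - 3) / (4 - 0) = -6
p[-4,0,4] = (-6 - 10) / (4 - (-4)) = -2

-2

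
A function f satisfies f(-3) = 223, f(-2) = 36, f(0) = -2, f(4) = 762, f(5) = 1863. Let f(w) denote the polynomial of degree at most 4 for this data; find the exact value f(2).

48

L_0(2) = (4)·(2)·(-2)·(-3)/[(-1)·(-3)·(-7)·(-8)] = 2/7
L_1(2) = (5)·(2)·(-2)·(-3)/[(1)·(-2)·(-6)·(-7)] = -5/7
L_2(2) = (5)·(4)·(-2)·(-3)/[(3)·(2)·(-4)·(-5)] = 1
L_3(2) = (5)·(4)·(2)·(-3)/[(7)·(6)·(4)·(-1)] = 5/7
L_4(2) = (5)·(4)·(2)·(-2)/[(8)·(7)·(5)·(1)] = -2/7
Sum: 223·(2/7) + 36·(-5/7) + (-2)·(1) + 762·(5/7) + 1863·(-2/7) = 48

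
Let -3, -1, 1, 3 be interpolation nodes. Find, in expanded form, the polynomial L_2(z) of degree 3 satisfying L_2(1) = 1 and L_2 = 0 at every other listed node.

L_2(z) = (z + 3)(z + 1)(z - 3) / [(4)·(2)·(-2)]
       = (z^3 + z^2 - 9z - 9) / (-16)

L_2(z) = -(1/16)z^3 - (1/16)z^2 + (9/16)z + 9/16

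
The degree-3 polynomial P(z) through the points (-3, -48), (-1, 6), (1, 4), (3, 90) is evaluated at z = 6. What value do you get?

Evaluate each Lagrange basis at z = 6:
L_0(6) = (7)·(5)·(3)/[(-2)·(-4)·(-6)] = -35/16
L_1(6) = (9)·(5)·(3)/[(2)·(-2)·(-4)] = 135/16
L_2(6) = (9)·(7)·(3)/[(4)·(2)·(-2)] = -189/16
L_3(6) = (9)·(7)·(5)/[(6)·(4)·(2)] = 105/16
Sum: (-48)·(-35/16) + 6·(135/16) + 4·(-189/16) + 90·(105/16) = 699

699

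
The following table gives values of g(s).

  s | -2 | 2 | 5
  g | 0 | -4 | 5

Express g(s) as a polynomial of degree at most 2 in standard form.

Newton's divided differences:
g[-2,2] = (-4 - 0) / (2 - (-2)) = -1
g[2,5] = (5 - (-4)) / (5 - 2) = 3
g[-2,2,5] = (3 - (-1)) / (5 - (-2)) = 4/7
g(s) = (-1)·(s + 2) + (4/7)·(s + 2)(s - 2)
Expanding: g(s) = (4/7)s^2 - s - 30/7

g(s) = (4/7)s^2 - s - 30/7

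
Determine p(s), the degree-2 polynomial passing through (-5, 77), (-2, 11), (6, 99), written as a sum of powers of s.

L_0(s) = (s + 2)(s - 6) / [33] = (1/33)s^2 - (4/33)s - 4/11
L_1(s) = (s + 5)(s - 6) / [-24] = -(1/24)s^2 + (1/24)s + 5/4
L_2(s) = (s + 5)(s + 2) / [88] = (1/88)s^2 + (7/88)s + 5/44
p(s) = 77·L_0 + 11·L_1 + 99·L_2
  77·L_0(s) = (7/3)s^2 - (28/3)s - 28
  11·L_1(s) = -(11/24)s^2 + (11/24)s + 55/4
  99·L_2(s) = (9/8)s^2 + (63/8)s + 45/4
Adding term by term: 3s^2 - s - 3

p(s) = 3s^2 - s - 3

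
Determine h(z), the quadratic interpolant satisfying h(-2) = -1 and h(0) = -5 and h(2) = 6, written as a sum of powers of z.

h(z) = (15/8)z^2 + (7/4)z - 5

Build the Lagrange basis polynomials:
L_0(z) = z(z - 2) / [8] = (1/8)z^2 - (1/4)z
L_1(z) = (z + 2)(z - 2) / [-4] = -(1/4)z^2 + 1
L_2(z) = (z + 2)z / [8] = (1/8)z^2 + (1/4)z
h(z) = (-1)·L_0 + (-5)·L_1 + 6·L_2
  (-1)·L_0(z) = -(1/8)z^2 + (1/4)z
  (-5)·L_1(z) = (5/4)z^2 - 5
  6·L_2(z) = (3/4)z^2 + (3/2)z
Adding term by term: (15/8)z^2 + (7/4)z - 5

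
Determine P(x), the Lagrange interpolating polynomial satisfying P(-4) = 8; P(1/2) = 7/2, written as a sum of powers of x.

Build the Lagrange basis polynomials:
L_0(x) = (x - 1/2) / [-9/2] = -(2/9)x + 1/9
L_1(x) = (x + 4) / [9/2] = (2/9)x + 8/9
P(x) = 8·L_0 + (7/2)·L_1
  8·L_0(x) = -(16/9)x + 8/9
  (7/2)·L_1(x) = (7/9)x + 28/9
Adding term by term: -x + 4

P(x) = -x + 4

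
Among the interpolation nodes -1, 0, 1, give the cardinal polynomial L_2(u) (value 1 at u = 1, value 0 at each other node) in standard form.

L_2(u) = (u + 1)u / [(2)·(1)]
       = (u^2 + u) / (2)

L_2(u) = (1/2)u^2 + (1/2)u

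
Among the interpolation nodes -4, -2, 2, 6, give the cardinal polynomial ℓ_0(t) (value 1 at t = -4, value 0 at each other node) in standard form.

ℓ_0(t) = (t + 2)(t - 2)(t - 6) / [(-2)·(-6)·(-10)]
       = (t^3 - 6t^2 - 4t + 24) / (-120)

ℓ_0(t) = -(1/120)t^3 + (1/20)t^2 + (1/30)t - 1/5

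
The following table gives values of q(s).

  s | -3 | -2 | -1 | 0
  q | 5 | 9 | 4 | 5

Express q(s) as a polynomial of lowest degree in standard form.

Build the Lagrange basis polynomials:
L_0(s) = (s + 2)(s + 1)s / [-6] = -(1/6)s^3 - (1/2)s^2 - (1/3)s
L_1(s) = (s + 3)(s + 1)s / [2] = (1/2)s^3 + 2s^2 + (3/2)s
L_2(s) = (s + 3)(s + 2)s / [-2] = -(1/2)s^3 - (5/2)s^2 - 3s
L_3(s) = (s + 3)(s + 2)(s + 1) / [6] = (1/6)s^3 + s^2 + (11/6)s + 1
q(s) = 5·L_0 + 9·L_1 + 4·L_2 + 5·L_3
  5·L_0(s) = -(5/6)s^3 - (5/2)s^2 - (5/3)s
  9·L_1(s) = (9/2)s^3 + 18s^2 + (27/2)s
  4·L_2(s) = -2s^3 - 10s^2 - 12s
  5·L_3(s) = (5/6)s^3 + 5s^2 + (55/6)s + 5
Adding term by term: (5/2)s^3 + (21/2)s^2 + 9s + 5

q(s) = (5/2)s^3 + (21/2)s^2 + 9s + 5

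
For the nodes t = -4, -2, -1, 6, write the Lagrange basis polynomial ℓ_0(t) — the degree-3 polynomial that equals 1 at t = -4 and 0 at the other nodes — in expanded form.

ℓ_0(t) = (t + 2)(t + 1)(t - 6) / [(-2)·(-3)·(-10)]
       = (t^3 - 3t^2 - 16t - 12) / (-60)

ℓ_0(t) = -(1/60)t^3 + (1/20)t^2 + (4/15)t + 1/5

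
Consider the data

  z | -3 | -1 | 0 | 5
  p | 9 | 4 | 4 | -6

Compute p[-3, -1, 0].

5/6

p[-3,-1] = (4 - 9) / (-1 - (-3)) = -5/2
p[-1,0] = (4 - 4) / (0 - (-1)) = 0
p[-3,-1,0] = (0 - (-5/2)) / (0 - (-3)) = 5/6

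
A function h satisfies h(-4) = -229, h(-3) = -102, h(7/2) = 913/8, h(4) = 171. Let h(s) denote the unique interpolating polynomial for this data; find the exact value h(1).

6

L_0(1) = (4)·(-5/2)·(-3)/[(-1)·(-15/2)·(-8)] = -1/2
L_1(1) = (5)·(-5/2)·(-3)/[(1)·(-13/2)·(-7)] = 75/91
L_2(1) = (5)·(4)·(-3)/[(15/2)·(13/2)·(-1/2)] = 32/13
L_3(1) = (5)·(4)·(-5/2)/[(8)·(7)·(1/2)] = -25/14
Sum: (-229)·(-1/2) + (-102)·(75/91) + 913/8·(32/13) + 171·(-25/14) = 6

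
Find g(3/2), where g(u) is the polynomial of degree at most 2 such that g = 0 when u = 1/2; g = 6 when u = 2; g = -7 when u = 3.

Using Newton's divided-difference form:
g[1/2,2] = (6 - 0) / (2 - 1/2) = 4
g[2,3] = (-7 - 6) / (3 - 2) = -13
g[1/2,2,3] = (-13 - 4) / (3 - 1/2) = -34/5
g(3/2) = 0 + 4·(1) + (-34/5)·(1)·(-1/2) = 37/5

37/5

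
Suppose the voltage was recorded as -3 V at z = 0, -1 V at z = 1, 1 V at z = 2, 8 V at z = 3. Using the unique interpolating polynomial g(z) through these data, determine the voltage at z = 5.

57

L_0(5) = (4)·(3)·(2)/[(-1)·(-2)·(-3)] = -4
L_1(5) = (5)·(3)·(2)/[(1)·(-1)·(-2)] = 15
L_2(5) = (5)·(4)·(2)/[(2)·(1)·(-1)] = -20
L_3(5) = (5)·(4)·(3)/[(3)·(2)·(1)] = 10
Sum: (-3)·(-4) + (-1)·(15) + 1·(-20) + 8·(10) = 57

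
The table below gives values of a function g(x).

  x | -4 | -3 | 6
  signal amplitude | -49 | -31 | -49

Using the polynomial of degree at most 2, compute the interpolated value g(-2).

Using Newton's divided-difference form:
g[-4,-3] = (-31 - (-49)) / (-3 - (-4)) = 18
g[-3,6] = (-49 - (-31)) / (6 - (-3)) = -2
g[-4,-3,6] = (-2 - 18) / (6 - (-4)) = -2
g(-2) = -49 + 18·(2) + (-2)·(2)·(1) = -17

-17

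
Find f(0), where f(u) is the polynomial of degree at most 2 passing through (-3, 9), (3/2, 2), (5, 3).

277/84

L_0(0) = (-3/2)·(-5)/[(-9/2)·(-8)] = 5/24
L_1(0) = (3)·(-5)/[(9/2)·(-7/2)] = 20/21
L_2(0) = (3)·(-3/2)/[(8)·(7/2)] = -9/56
Sum: 9·(5/24) + 2·(20/21) + 3·(-9/56) = 277/84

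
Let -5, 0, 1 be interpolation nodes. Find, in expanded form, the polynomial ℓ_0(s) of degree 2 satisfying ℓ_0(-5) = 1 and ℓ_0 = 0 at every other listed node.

ℓ_0(s) = s(s - 1) / [(-5)·(-6)]
       = (s^2 - s) / (30)

ℓ_0(s) = (1/30)s^2 - (1/30)s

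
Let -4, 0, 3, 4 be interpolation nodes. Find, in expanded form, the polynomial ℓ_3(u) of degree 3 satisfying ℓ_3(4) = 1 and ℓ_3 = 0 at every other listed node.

ℓ_3(u) = (1/32)u^3 + (1/32)u^2 - (3/8)u

ℓ_3(u) = (u + 4)u(u - 3) / [(8)·(4)·(1)]
       = (u^3 + u^2 - 12u) / (32)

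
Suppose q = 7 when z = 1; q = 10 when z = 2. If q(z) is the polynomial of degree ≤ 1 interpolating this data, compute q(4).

Evaluate each Lagrange basis at z = 4:
L_0(4) = (2)/[(-1)] = -2
L_1(4) = (3)/[(1)] = 3
Sum: 7·(-2) + 10·(3) = 16

16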